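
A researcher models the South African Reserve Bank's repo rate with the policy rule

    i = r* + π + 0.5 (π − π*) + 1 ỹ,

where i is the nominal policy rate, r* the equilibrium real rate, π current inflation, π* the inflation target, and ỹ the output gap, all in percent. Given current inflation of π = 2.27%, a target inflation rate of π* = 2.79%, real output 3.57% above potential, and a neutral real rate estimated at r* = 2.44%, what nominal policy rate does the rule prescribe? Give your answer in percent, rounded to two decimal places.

8.02%

Output 3.57% above potential → ỹ = 3.57.
i = 2.44 + 2.27 + 0.5 × (2.27 − 2.79) + 1 × 3.57
   = 2.44 + 2.27 − 0.26 + 3.57 = 8.02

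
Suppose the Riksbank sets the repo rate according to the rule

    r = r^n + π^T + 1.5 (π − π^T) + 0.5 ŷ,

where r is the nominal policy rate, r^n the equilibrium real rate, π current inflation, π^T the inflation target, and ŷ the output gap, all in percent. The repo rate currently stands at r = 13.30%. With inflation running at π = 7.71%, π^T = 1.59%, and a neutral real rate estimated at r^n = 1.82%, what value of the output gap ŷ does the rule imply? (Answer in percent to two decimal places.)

1.42%

0.5 ŷ = 13.30 − 1.82 − 1.59 − 1.5 × (7.71 − 1.59) = 0.71
ŷ = 0.71 / 0.5 = 1.42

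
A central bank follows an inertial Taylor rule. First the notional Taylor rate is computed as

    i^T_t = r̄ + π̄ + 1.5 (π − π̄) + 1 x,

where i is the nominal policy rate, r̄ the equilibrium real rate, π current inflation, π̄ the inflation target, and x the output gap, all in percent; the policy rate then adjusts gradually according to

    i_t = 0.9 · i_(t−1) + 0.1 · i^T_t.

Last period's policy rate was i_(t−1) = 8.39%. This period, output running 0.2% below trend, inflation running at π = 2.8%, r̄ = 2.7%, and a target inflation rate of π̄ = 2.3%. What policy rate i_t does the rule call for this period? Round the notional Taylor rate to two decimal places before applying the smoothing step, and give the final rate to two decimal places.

Output 0.2% below potential → x = -0.2.
i^T_t = 2.7 + 2.3 + 1.5 × (2.8 − 2.3) + 1 × (-0.2)
   = 2.7 + 2.3 + 0.75 − 0.2 = 5.55
i_t = 0.9 × 8.39 + 0.1 × 5.55 = 7.551 + 0.555 = 8.11

8.11%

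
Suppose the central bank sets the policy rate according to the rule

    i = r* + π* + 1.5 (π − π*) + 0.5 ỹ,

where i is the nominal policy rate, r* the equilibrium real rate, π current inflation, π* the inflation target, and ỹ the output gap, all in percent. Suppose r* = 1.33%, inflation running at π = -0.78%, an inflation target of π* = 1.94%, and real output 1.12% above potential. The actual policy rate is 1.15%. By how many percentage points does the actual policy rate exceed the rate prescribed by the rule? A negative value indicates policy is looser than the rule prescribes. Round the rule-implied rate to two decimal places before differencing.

Output 1.12% above potential → ỹ = 1.12.
i = 1.33 + 1.94 + 1.5 × (-0.78 − 1.94) + 0.5 × 1.12
   = 1.33 + 1.94 − 4.08 + 0.56 = -0.25
Deviation = 1.15 − (-0.25) = 1.40 pp.

1.40 pp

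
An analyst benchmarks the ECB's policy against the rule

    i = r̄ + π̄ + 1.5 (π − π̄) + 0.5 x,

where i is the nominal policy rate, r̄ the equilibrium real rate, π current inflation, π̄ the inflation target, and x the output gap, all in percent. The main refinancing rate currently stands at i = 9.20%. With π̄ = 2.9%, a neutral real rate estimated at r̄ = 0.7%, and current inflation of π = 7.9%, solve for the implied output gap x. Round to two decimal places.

0.5 x = 9.20 − 0.7 − 2.9 − 1.5 × (7.9 − 2.9) = -1.9
x = -1.9 / 0.5 = -3.80

-3.80%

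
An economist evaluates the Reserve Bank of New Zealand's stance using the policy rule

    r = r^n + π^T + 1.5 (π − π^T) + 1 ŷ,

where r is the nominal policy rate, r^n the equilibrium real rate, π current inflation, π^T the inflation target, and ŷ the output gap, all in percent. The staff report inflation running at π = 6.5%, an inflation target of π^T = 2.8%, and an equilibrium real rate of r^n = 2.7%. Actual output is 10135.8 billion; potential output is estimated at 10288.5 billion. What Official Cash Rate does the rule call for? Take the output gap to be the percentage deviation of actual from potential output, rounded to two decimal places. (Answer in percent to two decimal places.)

Output gap = 100 × (10135.8 − 10288.5) / 10288.5 = -1.48%.
r = 2.70 + 2.80 + 1.5 × (6.50 − 2.80) + 1 × (-1.48)
   = 2.70 + 2.8 + 5.55 − 1.48 = 9.57

9.57%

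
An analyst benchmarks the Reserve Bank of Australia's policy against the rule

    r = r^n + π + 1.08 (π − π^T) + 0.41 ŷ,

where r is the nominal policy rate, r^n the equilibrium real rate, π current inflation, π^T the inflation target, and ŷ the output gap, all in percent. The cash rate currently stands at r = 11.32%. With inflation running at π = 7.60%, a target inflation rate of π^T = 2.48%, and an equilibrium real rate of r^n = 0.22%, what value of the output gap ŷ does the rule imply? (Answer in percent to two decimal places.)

0.41 ŷ = 11.32 − 0.22 − 7.60 − 1.08 × (7.60 − 2.48) = -2.0296
ŷ = -2.0296 / 0.41 = -4.95

-4.95%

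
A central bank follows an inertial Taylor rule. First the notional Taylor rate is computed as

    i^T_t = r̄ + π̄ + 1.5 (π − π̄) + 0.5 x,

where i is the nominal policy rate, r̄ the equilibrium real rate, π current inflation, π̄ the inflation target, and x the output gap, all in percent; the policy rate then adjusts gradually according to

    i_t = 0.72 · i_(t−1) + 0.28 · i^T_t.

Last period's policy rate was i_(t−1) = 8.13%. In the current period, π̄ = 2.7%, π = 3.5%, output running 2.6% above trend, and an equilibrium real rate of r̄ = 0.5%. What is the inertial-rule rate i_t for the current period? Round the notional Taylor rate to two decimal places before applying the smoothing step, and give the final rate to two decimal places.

7.45%

Output 2.6% above potential → x = 2.6.
i^T_t = 0.5 + 2.7 + 1.5 × (3.5 − 2.7) + 0.5 × 2.6
   = 0.5 + 2.7 + 1.2 + 1.3 = 5.70
i_t = 0.72 × 8.13 + 0.28 × 5.70 = 5.8536 + 1.596 = 7.45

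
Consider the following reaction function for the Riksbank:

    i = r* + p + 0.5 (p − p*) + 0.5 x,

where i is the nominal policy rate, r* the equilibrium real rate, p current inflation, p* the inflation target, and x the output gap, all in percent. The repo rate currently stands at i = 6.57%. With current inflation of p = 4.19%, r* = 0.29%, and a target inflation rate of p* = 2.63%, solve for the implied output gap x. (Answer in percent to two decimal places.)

0.5 x = 6.57 − 0.29 − 4.19 − 0.5 × (4.19 − 2.63) = 1.31
x = 1.31 / 0.5 = 2.62

2.62%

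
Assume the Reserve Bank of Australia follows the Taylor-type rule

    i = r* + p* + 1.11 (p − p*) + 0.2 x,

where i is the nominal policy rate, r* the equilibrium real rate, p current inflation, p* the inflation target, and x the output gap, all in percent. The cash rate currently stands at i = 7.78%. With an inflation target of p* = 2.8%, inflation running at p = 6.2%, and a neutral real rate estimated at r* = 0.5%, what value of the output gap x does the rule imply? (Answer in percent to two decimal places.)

0.2 x = 7.78 − 0.5 − 2.8 − 1.11 × (6.2 − 2.8) = 0.706
x = 0.706 / 0.2 = 3.53

3.53%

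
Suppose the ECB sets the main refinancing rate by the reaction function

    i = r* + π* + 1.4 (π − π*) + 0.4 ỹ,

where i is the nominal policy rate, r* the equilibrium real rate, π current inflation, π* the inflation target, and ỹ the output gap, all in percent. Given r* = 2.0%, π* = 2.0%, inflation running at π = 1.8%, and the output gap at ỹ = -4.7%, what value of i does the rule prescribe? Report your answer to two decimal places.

1.84%

i = 2.0 + 2.0 + 1.4 × (1.8 − 2.0) + 0.4 × (-4.7)
   = 2.0 + 2 − 0.28 − 1.88 = 1.84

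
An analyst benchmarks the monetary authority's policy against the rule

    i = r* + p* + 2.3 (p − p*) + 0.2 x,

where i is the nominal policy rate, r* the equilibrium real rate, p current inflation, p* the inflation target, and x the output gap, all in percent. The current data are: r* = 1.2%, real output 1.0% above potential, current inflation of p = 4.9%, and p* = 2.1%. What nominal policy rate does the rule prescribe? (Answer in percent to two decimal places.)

9.94%

Output 1.0% above potential → x = 1.0.
i = 1.2 + 2.1 + 2.3 × (4.9 − 2.1) + 0.2 × 1.0
   = 1.2 + 2.1 + 6.44 + 0.2 = 9.94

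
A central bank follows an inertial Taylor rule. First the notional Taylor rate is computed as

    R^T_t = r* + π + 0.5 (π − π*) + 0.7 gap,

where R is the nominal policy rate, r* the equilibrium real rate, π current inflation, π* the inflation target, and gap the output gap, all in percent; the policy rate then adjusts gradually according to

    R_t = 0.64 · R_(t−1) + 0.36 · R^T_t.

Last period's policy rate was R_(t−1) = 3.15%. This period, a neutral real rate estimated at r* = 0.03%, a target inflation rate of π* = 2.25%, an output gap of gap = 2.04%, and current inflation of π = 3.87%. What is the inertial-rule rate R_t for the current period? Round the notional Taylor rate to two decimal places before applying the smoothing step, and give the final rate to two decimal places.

R^T_t = 0.03 + 3.87 + 0.5 × (3.87 − 2.25) + 0.7 × 2.04
   = 0.03 + 3.87 + 0.81 + 1.428 = 6.14
R_t = 0.64 × 3.15 + 0.36 × 6.14 = 2.016 + 2.2104 = 4.23

4.23%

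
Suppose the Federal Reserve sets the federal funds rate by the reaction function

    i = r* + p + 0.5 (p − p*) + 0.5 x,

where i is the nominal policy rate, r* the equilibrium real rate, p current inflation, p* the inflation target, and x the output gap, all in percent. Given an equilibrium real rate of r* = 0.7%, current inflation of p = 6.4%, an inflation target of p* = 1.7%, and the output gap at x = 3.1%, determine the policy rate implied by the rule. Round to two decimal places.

11.00%

i = 0.7 + 6.4 + 0.5 × (6.4 − 1.7) + 0.5 × 3.1
   = 0.7 + 6.4 + 2.35 + 1.55 = 11.00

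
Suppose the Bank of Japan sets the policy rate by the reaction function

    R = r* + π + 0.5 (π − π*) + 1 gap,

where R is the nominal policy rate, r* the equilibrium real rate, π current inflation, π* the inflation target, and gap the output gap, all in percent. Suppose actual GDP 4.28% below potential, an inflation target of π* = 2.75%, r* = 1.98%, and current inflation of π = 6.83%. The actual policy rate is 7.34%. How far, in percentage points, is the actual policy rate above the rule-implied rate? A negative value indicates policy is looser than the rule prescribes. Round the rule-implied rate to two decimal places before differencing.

0.77 pp

Output 4.28% below potential → gap = -4.28.
R = 1.98 + 6.83 + 0.5 × (6.83 − 2.75) + 1 × (-4.28)
   = 1.98 + 6.83 + 2.04 − 4.28 = 6.57
Deviation = 7.34 − 6.57 = 0.77 pp.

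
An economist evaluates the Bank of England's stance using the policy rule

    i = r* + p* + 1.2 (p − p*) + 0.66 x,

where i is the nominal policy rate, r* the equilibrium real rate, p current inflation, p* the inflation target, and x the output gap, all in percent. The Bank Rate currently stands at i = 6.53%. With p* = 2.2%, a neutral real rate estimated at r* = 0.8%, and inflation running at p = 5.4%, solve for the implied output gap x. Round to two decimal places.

-0.47%

0.66 x = 6.53 − 0.8 − 2.2 − 1.2 × (5.4 − 2.2) = -0.31
x = -0.31 / 0.66 = -0.47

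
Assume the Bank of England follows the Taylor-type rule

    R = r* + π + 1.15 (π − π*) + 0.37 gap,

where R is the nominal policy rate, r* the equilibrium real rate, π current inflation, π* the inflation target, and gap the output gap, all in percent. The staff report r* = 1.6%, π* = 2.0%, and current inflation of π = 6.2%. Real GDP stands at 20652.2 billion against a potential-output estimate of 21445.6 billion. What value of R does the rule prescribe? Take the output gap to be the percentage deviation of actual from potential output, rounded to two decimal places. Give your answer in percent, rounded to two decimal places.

Output gap = 100 × (20652.2 − 21445.6) / 21445.6 = -3.70%.
R = 1.60 + 6.20 + 1.15 × (6.20 − 2.00) + 0.37 × (-3.70)
   = 1.60 + 6.2 + 4.83 − 1.369 = 11.26

11.26%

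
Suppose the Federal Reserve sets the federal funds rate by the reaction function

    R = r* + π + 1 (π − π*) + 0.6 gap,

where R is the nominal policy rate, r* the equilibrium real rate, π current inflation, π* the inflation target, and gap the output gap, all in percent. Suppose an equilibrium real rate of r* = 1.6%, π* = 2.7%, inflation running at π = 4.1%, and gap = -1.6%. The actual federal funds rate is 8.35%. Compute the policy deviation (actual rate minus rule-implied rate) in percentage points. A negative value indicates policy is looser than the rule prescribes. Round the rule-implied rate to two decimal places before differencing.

R = 1.6 + 4.1 + 1 × (4.1 − 2.7) + 0.6 × (-1.6)
   = 1.6 + 4.1 + 1.4 − 0.96 = 6.14
Deviation = 8.35 − 6.14 = 2.21 pp.

2.21 pp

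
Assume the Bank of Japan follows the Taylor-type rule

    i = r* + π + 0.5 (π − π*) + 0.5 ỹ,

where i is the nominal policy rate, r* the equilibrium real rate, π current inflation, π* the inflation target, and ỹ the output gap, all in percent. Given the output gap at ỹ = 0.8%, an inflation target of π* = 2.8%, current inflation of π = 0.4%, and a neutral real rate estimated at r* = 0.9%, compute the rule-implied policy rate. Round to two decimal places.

0.50%

i = 0.9 + 0.4 + 0.5 × (0.4 − 2.8) + 0.5 × 0.8
   = 0.9 + 0.4 − 1.2 + 0.4 = 0.50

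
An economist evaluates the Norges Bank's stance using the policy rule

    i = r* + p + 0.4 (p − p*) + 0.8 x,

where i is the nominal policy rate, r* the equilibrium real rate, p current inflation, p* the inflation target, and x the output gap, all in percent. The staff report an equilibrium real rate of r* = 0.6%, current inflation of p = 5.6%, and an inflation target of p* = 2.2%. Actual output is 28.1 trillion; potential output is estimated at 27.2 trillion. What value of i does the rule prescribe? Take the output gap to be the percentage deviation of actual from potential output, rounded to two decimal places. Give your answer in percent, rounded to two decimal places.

10.21%

Output gap = 100 × (28.1 − 27.2) / 27.2 = 3.31%.
i = 0.60 + 5.60 + 0.4 × (5.60 − 2.20) + 0.8 × 3.31
   = 0.60 + 5.6 + 1.36 + 2.648 = 10.21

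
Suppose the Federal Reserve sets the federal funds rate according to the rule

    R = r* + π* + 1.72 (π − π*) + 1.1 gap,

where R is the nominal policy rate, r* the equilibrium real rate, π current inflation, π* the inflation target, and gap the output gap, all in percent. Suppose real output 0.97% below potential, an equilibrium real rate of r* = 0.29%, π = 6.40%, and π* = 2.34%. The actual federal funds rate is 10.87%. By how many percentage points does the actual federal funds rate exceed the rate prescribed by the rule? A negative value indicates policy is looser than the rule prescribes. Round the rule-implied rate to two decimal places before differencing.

Output 0.97% below potential → gap = -0.97.
R = 0.29 + 2.34 + 1.72 × (6.40 − 2.34) + 1.1 × (-0.97)
   = 0.29 + 2.34 + 6.9832 − 1.067 = 8.55
Deviation = 10.87 − 8.55 = 2.32 pp.

2.32 pp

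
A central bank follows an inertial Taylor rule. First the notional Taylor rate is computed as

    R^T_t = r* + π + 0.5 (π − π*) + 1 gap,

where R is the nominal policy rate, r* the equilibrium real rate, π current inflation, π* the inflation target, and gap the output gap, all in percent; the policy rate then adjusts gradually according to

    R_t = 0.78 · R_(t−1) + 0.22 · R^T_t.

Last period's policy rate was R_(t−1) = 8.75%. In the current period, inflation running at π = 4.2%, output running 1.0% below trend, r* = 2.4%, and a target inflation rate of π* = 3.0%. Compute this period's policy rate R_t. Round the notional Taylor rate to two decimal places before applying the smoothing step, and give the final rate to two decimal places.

Output 1.0% below potential → gap = -1.0.
R^T_t = 2.4 + 4.2 + 0.5 × (4.2 − 3.0) + 1 × (-1.0)
   = 2.4 + 4.2 + 0.6 − 1 = 6.20
R_t = 0.78 × 8.75 + 0.22 × 6.20 = 6.825 + 1.364 = 8.19

8.19%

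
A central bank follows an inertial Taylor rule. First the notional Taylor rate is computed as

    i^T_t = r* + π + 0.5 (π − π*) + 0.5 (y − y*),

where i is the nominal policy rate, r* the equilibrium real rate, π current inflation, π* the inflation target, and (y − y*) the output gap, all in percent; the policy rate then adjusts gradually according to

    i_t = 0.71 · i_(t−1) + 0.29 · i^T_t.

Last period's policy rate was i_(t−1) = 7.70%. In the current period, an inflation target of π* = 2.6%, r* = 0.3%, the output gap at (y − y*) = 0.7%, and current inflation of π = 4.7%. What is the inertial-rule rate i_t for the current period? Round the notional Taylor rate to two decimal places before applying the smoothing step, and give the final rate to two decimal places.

i^T_t = 0.3 + 4.7 + 0.5 × (4.7 − 2.6) + 0.5 × 0.7
   = 0.3 + 4.7 + 1.05 + 0.35 = 6.40
i_t = 0.71 × 7.70 + 0.29 × 6.40 = 5.467 + 1.856 = 7.32

7.32%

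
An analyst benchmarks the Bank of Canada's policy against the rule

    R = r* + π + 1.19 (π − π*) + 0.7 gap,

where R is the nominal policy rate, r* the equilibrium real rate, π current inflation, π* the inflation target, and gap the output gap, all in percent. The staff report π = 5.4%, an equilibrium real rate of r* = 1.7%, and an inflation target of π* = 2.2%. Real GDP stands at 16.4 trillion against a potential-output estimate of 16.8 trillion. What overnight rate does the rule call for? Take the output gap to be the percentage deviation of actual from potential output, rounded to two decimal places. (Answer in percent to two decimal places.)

Output gap = 100 × (16.4 − 16.8) / 16.8 = -2.38%.
R = 1.70 + 5.40 + 1.19 × (5.40 − 2.20) + 0.7 × (-2.38)
   = 1.70 + 5.4 + 3.808 − 1.666 = 9.24

9.24%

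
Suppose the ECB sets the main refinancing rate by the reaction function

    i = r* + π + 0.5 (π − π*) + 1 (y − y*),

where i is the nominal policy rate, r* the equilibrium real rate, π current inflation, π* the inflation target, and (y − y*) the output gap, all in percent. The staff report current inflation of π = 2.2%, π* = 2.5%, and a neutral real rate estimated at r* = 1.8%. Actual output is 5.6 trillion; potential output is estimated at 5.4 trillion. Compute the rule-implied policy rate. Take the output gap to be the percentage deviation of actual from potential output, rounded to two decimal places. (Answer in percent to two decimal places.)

7.55%

Output gap = 100 × (5.6 − 5.4) / 5.4 = 3.70%.
i = 1.80 + 2.20 + 0.5 × (2.20 − 2.50) + 1 × 3.70
   = 1.80 + 2.2 − 0.15 + 3.7 = 7.55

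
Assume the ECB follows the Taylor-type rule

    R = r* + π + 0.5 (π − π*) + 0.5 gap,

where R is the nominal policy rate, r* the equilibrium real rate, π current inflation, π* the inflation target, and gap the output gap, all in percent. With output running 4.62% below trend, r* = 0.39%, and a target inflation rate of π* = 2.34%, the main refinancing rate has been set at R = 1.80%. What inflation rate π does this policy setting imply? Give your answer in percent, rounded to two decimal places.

Output 4.62% below potential → gap = -4.62.
Collecting π: R = r* + (1 + 0.5) π − 0.5 π* + 0.5 gap
1.5 π = 1.80 − 0.39 + 0.5 × 2.34 − 0.5 × (-4.62) = 4.89
π = 4.89 / 1.5 = 3.26

3.26%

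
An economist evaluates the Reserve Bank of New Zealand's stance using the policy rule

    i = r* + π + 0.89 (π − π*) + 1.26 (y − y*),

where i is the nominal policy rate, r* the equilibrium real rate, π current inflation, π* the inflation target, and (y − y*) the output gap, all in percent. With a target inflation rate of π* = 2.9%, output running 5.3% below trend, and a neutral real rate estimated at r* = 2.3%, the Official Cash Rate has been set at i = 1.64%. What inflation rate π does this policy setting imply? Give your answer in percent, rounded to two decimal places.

4.55%

Output 5.3% below potential → (y − y*) = -5.3.
Collecting π: i = r* + (1 + 0.89) π − 0.89 π* + 1.26 (y − y*)
1.89 π = 1.64 − 2.3 + 0.89 × 2.9 − 1.26 × (-5.3) = 8.599
π = 8.599 / 1.89 = 4.55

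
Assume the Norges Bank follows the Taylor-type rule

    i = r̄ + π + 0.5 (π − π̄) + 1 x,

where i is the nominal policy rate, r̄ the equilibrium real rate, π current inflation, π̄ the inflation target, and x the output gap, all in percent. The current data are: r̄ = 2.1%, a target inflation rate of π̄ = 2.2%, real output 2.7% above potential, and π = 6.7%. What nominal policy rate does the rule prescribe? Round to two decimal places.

13.75%

Output 2.7% above potential → x = 2.7.
i = 2.1 + 6.7 + 0.5 × (6.7 − 2.2) + 1 × 2.7
   = 2.1 + 6.7 + 2.25 + 2.7 = 13.75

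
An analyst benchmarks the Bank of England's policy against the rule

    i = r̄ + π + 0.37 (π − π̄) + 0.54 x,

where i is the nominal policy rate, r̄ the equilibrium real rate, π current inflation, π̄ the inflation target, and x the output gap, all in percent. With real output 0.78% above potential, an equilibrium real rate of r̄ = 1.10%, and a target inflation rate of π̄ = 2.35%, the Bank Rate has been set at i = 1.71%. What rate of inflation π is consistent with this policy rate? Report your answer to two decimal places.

Output 0.78% above potential → x = 0.78.
Collecting π: i = r̄ + (1 + 0.37) π − 0.37 π̄ + 0.54 x
1.37 π = 1.71 − 1.10 + 0.37 × 2.35 − 0.54 × 0.78 = 1.0583
π = 1.0583 / 1.37 = 0.77

0.77%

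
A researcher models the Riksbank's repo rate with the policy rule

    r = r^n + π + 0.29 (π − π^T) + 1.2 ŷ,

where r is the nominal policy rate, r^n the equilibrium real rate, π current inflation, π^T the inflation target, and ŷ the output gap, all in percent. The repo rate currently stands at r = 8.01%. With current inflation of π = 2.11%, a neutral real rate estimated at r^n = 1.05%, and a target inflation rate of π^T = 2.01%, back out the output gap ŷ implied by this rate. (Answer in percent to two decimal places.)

1.2 ŷ = 8.01 − 1.05 − 2.11 − 0.29 × (2.11 − 2.01) = 4.821
ŷ = 4.821 / 1.2 = 4.02

4.02%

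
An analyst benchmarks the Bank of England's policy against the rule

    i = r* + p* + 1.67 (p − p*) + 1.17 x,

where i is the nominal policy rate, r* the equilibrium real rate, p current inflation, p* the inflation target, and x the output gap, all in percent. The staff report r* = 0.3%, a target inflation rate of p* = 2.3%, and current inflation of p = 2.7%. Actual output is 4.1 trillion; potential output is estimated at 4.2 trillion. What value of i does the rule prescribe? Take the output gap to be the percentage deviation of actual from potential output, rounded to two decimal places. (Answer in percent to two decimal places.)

Output gap = 100 × (4.1 − 4.2) / 4.2 = -2.38%.
i = 0.30 + 2.30 + 1.67 × (2.70 − 2.30) + 1.17 × (-2.38)
   = 0.30 + 2.3 + 0.668 − 2.7846 = 0.48

0.48%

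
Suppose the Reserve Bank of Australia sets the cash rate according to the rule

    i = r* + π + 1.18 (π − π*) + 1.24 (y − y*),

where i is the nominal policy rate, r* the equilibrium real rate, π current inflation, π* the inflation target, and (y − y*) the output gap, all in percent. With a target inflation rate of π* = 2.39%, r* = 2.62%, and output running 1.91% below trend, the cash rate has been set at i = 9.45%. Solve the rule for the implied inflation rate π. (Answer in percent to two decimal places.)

5.51%

Output 1.91% below potential → (y − y*) = -1.91.
Collecting π: i = r* + (1 + 1.18) π − 1.18 π* + 1.24 (y − y*)
2.18 π = 9.45 − 2.62 + 1.18 × 2.39 − 1.24 × (-1.91) = 12.0186
π = 12.0186 / 2.18 = 5.51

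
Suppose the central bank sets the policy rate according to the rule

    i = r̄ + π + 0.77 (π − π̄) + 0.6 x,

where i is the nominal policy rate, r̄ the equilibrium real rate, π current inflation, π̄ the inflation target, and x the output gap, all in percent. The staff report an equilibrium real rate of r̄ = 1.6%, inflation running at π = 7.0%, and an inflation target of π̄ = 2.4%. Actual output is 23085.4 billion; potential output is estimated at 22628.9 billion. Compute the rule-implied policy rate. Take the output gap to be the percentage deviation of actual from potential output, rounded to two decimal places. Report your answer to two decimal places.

13.35%

Output gap = 100 × (23085.4 − 22628.9) / 22628.9 = 2.02%.
i = 1.60 + 7.00 + 0.77 × (7.00 − 2.40) + 0.6 × 2.02
   = 1.60 + 7 + 3.542 + 1.212 = 13.35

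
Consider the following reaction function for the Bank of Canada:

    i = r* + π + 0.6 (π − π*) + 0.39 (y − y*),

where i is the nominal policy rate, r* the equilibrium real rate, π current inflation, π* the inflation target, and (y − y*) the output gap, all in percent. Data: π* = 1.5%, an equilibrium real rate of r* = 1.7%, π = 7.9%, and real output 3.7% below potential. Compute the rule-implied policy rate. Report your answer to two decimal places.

Output 3.7% below potential → (y − y*) = -3.7.
i = 1.7 + 7.9 + 0.6 × (7.9 − 1.5) + 0.39 × (-3.7)
   = 1.7 + 7.9 + 3.84 − 1.443 = 12.00

12.00%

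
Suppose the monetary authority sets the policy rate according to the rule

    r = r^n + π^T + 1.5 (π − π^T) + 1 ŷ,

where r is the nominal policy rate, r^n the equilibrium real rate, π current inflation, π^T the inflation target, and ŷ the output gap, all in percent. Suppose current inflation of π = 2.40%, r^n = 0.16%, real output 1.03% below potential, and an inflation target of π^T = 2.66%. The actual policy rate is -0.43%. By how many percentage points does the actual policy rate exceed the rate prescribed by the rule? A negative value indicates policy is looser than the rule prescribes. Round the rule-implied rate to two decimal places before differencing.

Output 1.03% below potential → ŷ = -1.03.
r = 0.16 + 2.66 + 1.5 × (2.40 − 2.66) + 1 × (-1.03)
   = 0.16 + 2.66 − 0.39 − 1.03 = 1.40
Deviation = -0.43 − 1.40 = -1.83 pp.

-1.83 pp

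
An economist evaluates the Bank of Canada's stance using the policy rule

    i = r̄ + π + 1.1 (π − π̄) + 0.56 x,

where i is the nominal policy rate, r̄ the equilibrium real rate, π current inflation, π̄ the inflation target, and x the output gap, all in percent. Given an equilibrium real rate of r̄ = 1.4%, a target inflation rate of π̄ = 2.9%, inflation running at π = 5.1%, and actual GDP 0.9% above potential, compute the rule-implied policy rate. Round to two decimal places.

9.42%

Output 0.9% above potential → x = 0.9.
i = 1.4 + 5.1 + 1.1 × (5.1 − 2.9) + 0.56 × 0.9
   = 1.4 + 5.1 + 2.42 + 0.504 = 9.42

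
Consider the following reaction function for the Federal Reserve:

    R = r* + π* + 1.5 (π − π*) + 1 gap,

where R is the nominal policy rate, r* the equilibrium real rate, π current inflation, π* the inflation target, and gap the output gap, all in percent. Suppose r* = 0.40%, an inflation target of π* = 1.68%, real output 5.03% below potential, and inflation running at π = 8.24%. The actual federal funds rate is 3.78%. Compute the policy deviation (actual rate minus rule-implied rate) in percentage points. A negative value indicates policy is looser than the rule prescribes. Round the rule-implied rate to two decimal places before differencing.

Output 5.03% below potential → gap = -5.03.
R = 0.40 + 1.68 + 1.5 × (8.24 − 1.68) + 1 × (-5.03)
   = 0.40 + 1.68 + 9.84 − 5.03 = 6.89
Deviation = 3.78 − 6.89 = -3.11 pp.

-3.11 pp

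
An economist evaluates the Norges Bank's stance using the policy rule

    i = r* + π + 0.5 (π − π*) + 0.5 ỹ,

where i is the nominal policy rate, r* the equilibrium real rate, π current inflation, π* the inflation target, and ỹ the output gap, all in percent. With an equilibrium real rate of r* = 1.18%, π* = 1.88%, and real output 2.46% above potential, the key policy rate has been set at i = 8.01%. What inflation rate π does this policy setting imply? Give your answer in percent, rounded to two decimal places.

4.36%

Output 2.46% above potential → ỹ = 2.46.
Collecting π: i = r* + (1 + 0.5) π − 0.5 π* + 0.5 ỹ
1.5 π = 8.01 − 1.18 + 0.5 × 1.88 − 0.5 × 2.46 = 6.54
π = 6.54 / 1.5 = 4.36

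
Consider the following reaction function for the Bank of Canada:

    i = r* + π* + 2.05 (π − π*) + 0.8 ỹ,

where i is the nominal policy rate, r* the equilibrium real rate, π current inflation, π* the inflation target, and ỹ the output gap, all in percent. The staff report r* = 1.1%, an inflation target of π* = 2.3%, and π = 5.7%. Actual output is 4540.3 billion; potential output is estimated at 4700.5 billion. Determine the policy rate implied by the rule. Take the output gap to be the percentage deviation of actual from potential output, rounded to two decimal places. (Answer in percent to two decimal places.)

Output gap = 100 × (4540.3 − 4700.5) / 4700.5 = -3.41%.
i = 1.10 + 2.30 + 2.05 × (5.70 − 2.30) + 0.8 × (-3.41)
   = 1.10 + 2.3 + 6.97 − 2.728 = 7.64

7.64%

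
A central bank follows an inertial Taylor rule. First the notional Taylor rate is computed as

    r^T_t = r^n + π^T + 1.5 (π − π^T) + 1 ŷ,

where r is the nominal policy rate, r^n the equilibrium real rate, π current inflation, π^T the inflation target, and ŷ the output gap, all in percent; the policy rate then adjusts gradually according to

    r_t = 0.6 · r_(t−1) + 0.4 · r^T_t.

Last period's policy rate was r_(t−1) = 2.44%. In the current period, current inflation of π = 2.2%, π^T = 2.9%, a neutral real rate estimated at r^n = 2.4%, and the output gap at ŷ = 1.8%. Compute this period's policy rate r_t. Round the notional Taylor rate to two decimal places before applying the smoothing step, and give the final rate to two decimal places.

r^T_t = 2.4 + 2.9 + 1.5 × (2.2 − 2.9) + 1 × 1.8
   = 2.4 + 2.9 − 1.05 + 1.8 = 6.05
r_t = 0.6 × 2.44 + 0.4 × 6.05 = 1.464 + 2.42 = 3.88

3.88%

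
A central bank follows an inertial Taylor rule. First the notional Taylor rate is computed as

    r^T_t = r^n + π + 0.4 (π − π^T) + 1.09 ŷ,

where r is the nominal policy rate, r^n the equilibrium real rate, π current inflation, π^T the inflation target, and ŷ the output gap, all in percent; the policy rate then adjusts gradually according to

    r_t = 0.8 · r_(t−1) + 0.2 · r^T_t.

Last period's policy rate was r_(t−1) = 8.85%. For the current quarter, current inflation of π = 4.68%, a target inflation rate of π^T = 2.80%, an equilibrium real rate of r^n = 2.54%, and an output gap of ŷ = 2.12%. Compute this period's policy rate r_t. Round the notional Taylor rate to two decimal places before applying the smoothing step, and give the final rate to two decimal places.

9.14%

r^T_t = 2.54 + 4.68 + 0.4 × (4.68 − 2.80) + 1.09 × 2.12
   = 2.54 + 4.68 + 0.752 + 2.3108 = 10.28
r_t = 0.8 × 8.85 + 0.2 × 10.28 = 7.08 + 2.056 = 9.14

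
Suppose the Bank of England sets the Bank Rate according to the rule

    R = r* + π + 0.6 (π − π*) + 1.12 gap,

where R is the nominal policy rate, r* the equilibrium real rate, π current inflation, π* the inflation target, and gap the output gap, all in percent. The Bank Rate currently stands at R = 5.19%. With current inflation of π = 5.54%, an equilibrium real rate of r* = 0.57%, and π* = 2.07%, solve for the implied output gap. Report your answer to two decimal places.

-2.68%

1.12 gap = 5.19 − 0.57 − 5.54 − 0.6 × (5.54 − 2.07) = -3.002
gap = -3.002 / 1.12 = -2.68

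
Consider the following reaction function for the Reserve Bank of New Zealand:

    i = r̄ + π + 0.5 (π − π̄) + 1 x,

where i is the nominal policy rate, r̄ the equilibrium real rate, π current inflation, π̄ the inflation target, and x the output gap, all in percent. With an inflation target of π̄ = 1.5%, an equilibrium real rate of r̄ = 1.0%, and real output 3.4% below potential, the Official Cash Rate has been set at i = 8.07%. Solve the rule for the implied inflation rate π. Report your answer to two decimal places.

7.48%

Output 3.4% below potential → x = -3.4.
Collecting π: i = r̄ + (1 + 0.5) π − 0.5 π̄ + 1 x
1.5 π = 8.07 − 1.0 + 0.5 × 1.5 − 1 × (-3.4) = 11.22
π = 11.22 / 1.5 = 7.48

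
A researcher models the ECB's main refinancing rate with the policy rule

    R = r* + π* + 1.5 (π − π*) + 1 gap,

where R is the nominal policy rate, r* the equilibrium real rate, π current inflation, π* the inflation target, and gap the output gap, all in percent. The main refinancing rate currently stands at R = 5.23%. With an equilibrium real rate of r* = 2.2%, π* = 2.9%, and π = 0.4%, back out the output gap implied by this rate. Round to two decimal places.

1 gap = 5.23 − 2.2 − 2.9 − 1.5 × (0.4 − 2.9) = 3.88
gap = 3.88 / 1 = 3.88

3.88%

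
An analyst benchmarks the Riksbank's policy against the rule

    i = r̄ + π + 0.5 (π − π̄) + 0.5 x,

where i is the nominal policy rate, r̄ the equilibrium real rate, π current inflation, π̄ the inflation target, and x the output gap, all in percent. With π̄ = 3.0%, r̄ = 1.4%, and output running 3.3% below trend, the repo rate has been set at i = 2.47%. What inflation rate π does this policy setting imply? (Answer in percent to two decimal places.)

2.81%

Output 3.3% below potential → x = -3.3.
Collecting π: i = r̄ + (1 + 0.5) π − 0.5 π̄ + 0.5 x
1.5 π = 2.47 − 1.4 + 0.5 × 3.0 − 0.5 × (-3.3) = 4.22
π = 4.22 / 1.5 = 2.81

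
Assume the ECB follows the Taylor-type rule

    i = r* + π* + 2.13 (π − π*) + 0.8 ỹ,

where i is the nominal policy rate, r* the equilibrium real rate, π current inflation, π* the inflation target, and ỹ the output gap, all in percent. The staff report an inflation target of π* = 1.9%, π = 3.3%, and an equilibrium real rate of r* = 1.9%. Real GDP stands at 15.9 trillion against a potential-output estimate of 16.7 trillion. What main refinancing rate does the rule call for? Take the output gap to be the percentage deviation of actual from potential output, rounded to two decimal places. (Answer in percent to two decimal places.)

Output gap = 100 × (15.9 − 16.7) / 16.7 = -4.79%.
i = 1.90 + 1.90 + 2.13 × (3.30 − 1.90) + 0.8 × (-4.79)
   = 1.90 + 1.9 + 2.982 − 3.832 = 2.95

2.95%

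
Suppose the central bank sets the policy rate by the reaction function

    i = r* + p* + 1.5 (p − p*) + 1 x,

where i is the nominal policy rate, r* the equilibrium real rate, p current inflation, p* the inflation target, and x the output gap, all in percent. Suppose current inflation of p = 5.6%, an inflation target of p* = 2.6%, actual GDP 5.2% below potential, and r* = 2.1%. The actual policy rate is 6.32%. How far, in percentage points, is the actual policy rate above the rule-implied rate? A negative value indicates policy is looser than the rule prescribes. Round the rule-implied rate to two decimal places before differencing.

Output 5.2% below potential → x = -5.2.
i = 2.1 + 2.6 + 1.5 × (5.6 − 2.6) + 1 × (-5.2)
   = 2.1 + 2.6 + 4.5 − 5.2 = 4.00
Deviation = 6.32 − 4.00 = 2.32 pp.

2.32 pp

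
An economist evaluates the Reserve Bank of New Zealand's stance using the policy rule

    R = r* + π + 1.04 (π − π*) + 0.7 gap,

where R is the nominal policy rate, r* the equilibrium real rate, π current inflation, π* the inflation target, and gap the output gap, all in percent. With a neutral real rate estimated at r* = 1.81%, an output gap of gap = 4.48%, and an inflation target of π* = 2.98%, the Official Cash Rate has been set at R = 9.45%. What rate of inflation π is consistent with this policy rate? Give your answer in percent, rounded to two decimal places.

Collecting π: R = r* + (1 + 1.04) π − 1.04 π* + 0.7 gap
2.04 π = 9.45 − 1.81 + 1.04 × 2.98 − 0.7 × 4.48 = 7.6032
π = 7.6032 / 2.04 = 3.73

3.73%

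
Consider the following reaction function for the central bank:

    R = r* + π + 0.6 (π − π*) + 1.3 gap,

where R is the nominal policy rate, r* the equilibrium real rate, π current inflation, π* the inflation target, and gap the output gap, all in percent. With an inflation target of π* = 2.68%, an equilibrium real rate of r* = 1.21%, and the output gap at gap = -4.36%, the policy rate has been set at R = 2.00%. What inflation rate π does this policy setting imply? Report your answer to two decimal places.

Collecting π: R = r* + (1 + 0.6) π − 0.6 π* + 1.3 gap
1.6 π = 2.00 − 1.21 + 0.6 × 2.68 − 1.3 × (-4.36) = 8.066
π = 8.066 / 1.6 = 5.04

5.04%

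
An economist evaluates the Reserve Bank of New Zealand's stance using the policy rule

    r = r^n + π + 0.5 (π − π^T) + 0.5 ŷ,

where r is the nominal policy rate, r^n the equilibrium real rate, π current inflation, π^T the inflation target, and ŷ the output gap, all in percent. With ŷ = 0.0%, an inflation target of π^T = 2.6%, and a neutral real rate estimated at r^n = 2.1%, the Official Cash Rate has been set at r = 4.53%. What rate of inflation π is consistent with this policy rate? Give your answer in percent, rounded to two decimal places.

2.49%

Collecting π: r = r^n + (1 + 0.5) π − 0.5 π^T + 0.5 ŷ
1.5 π = 4.53 − 2.1 + 0.5 × 2.6 − 0.5 × 0.0 = 3.73
π = 3.73 / 1.5 = 2.49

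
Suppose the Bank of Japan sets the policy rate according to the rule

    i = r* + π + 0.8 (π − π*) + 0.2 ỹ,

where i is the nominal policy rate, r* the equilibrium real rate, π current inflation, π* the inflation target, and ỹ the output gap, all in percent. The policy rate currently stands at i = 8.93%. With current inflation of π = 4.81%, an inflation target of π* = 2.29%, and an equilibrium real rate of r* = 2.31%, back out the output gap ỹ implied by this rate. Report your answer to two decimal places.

0.2 ỹ = 8.93 − 2.31 − 4.81 − 0.8 × (4.81 − 2.29) = -0.206
ỹ = -0.206 / 0.2 = -1.03

-1.03%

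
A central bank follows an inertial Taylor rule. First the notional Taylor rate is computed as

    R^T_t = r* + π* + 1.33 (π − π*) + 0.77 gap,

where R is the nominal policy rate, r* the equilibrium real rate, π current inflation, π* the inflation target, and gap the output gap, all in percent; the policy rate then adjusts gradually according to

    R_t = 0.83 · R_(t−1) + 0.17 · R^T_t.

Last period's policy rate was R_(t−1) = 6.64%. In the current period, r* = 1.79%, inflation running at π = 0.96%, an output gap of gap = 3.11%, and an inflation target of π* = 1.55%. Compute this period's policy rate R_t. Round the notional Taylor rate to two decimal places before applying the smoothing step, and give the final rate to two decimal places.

6.35%

R^T_t = 1.79 + 1.55 + 1.33 × (0.96 − 1.55) + 0.77 × 3.11
   = 1.79 + 1.55 − 0.7847 + 2.3947 = 4.95
R_t = 0.83 × 6.64 + 0.17 × 4.95 = 5.5112 + 0.8415 = 6.35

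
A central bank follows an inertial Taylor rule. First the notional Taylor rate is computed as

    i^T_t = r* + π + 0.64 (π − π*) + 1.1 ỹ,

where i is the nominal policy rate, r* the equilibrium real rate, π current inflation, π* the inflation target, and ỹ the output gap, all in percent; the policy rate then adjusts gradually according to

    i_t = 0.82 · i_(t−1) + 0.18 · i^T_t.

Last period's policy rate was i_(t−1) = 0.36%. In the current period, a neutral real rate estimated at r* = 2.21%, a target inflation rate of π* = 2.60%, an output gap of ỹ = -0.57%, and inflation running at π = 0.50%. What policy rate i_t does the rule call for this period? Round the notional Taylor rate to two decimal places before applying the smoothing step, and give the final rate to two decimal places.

i^T_t = 2.21 + 0.50 + 0.64 × (0.50 − 2.60) + 1.1 × (-0.57)
   = 2.21 + 0.5 − 1.344 − 0.627 = 0.74
i_t = 0.82 × 0.36 + 0.18 × 0.74 = 0.2952 + 0.1332 = 0.43

0.43%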